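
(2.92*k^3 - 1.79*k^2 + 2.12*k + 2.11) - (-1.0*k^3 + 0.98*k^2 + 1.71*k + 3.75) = 3.92*k^3 - 2.77*k^2 + 0.41*k - 1.64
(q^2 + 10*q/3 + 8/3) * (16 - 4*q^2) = -4*q^4 - 40*q^3/3 + 16*q^2/3 + 160*q/3 + 128/3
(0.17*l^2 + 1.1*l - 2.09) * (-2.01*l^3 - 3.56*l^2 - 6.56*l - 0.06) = -0.3417*l^5 - 2.8162*l^4 - 0.830300000000001*l^3 + 0.214199999999999*l^2 + 13.6444*l + 0.1254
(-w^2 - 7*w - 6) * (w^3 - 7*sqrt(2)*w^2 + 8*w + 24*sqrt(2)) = -w^5 - 7*w^4 + 7*sqrt(2)*w^4 - 14*w^3 + 49*sqrt(2)*w^3 - 56*w^2 + 18*sqrt(2)*w^2 - 168*sqrt(2)*w - 48*w - 144*sqrt(2)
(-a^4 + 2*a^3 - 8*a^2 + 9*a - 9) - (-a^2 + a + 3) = -a^4 + 2*a^3 - 7*a^2 + 8*a - 12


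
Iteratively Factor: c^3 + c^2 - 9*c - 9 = (c + 1)*(c^2 - 9) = (c + 1)*(c + 3)*(c - 3)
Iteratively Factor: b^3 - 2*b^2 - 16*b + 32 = (b - 4)*(b^2 + 2*b - 8) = (b - 4)*(b + 4)*(b - 2)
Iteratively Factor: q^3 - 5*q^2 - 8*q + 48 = (q - 4)*(q^2 - q - 12) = (q - 4)*(q + 3)*(q - 4)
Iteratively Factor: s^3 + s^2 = (s)*(s^2 + s) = s^2*(s + 1)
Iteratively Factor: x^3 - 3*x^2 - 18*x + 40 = (x - 5)*(x^2 + 2*x - 8) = (x - 5)*(x + 4)*(x - 2)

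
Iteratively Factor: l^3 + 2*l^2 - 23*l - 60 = (l + 4)*(l^2 - 2*l - 15) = (l + 3)*(l + 4)*(l - 5)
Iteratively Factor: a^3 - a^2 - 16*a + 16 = (a - 4)*(a^2 + 3*a - 4) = (a - 4)*(a + 4)*(a - 1)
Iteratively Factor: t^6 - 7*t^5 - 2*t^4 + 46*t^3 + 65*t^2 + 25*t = (t + 1)*(t^5 - 8*t^4 + 6*t^3 + 40*t^2 + 25*t) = (t - 5)*(t + 1)*(t^4 - 3*t^3 - 9*t^2 - 5*t) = (t - 5)^2*(t + 1)*(t^3 + 2*t^2 + t) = (t - 5)^2*(t + 1)^2*(t^2 + t) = (t - 5)^2*(t + 1)^3*(t)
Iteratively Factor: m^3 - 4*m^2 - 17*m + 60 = (m + 4)*(m^2 - 8*m + 15) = (m - 3)*(m + 4)*(m - 5)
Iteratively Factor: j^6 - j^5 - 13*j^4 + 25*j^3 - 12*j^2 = (j + 4)*(j^5 - 5*j^4 + 7*j^3 - 3*j^2) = j*(j + 4)*(j^4 - 5*j^3 + 7*j^2 - 3*j) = j^2*(j + 4)*(j^3 - 5*j^2 + 7*j - 3) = j^2*(j - 1)*(j + 4)*(j^2 - 4*j + 3) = j^2*(j - 3)*(j - 1)*(j + 4)*(j - 1)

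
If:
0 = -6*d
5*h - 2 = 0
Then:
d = 0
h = 2/5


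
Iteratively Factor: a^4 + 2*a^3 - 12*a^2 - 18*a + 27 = (a + 3)*(a^3 - a^2 - 9*a + 9) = (a - 1)*(a + 3)*(a^2 - 9) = (a - 3)*(a - 1)*(a + 3)*(a + 3)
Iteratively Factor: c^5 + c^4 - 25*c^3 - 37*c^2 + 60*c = (c + 3)*(c^4 - 2*c^3 - 19*c^2 + 20*c) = c*(c + 3)*(c^3 - 2*c^2 - 19*c + 20) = c*(c - 1)*(c + 3)*(c^2 - c - 20) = c*(c - 1)*(c + 3)*(c + 4)*(c - 5)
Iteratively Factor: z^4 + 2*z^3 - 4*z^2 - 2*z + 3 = (z + 1)*(z^3 + z^2 - 5*z + 3) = (z + 1)*(z + 3)*(z^2 - 2*z + 1) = (z - 1)*(z + 1)*(z + 3)*(z - 1)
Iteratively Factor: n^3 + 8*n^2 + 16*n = (n)*(n^2 + 8*n + 16) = n*(n + 4)*(n + 4)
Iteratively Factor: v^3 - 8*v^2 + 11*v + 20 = (v - 5)*(v^2 - 3*v - 4) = (v - 5)*(v - 4)*(v + 1)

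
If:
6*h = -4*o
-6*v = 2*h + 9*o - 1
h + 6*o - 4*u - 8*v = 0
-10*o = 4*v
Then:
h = 1/11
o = -3/22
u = -19/22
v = 15/44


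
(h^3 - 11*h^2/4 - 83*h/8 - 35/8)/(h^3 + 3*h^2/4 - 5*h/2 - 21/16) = 2*(h - 5)/(2*h - 3)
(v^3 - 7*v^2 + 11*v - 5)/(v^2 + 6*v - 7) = (v^2 - 6*v + 5)/(v + 7)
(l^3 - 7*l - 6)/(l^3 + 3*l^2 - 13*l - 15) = (l + 2)/(l + 5)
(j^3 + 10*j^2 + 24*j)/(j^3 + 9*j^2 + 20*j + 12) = j*(j + 4)/(j^2 + 3*j + 2)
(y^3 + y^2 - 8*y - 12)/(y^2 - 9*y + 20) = (y^3 + y^2 - 8*y - 12)/(y^2 - 9*y + 20)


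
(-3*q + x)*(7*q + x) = -21*q^2 + 4*q*x + x^2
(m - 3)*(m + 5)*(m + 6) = m^3 + 8*m^2 - 3*m - 90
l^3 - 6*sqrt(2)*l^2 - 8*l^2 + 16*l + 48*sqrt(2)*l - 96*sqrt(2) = (l - 4)^2*(l - 6*sqrt(2))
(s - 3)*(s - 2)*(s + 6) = s^3 + s^2 - 24*s + 36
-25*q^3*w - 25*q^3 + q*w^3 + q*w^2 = (-5*q + w)*(5*q + w)*(q*w + q)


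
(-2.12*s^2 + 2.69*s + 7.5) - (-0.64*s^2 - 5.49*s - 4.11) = -1.48*s^2 + 8.18*s + 11.61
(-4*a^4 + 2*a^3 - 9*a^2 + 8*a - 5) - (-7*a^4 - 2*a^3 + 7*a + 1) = 3*a^4 + 4*a^3 - 9*a^2 + a - 6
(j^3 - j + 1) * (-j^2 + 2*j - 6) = -j^5 + 2*j^4 - 5*j^3 - 3*j^2 + 8*j - 6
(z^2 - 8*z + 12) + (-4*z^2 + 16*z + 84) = -3*z^2 + 8*z + 96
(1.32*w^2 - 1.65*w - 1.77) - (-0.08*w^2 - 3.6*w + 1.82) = 1.4*w^2 + 1.95*w - 3.59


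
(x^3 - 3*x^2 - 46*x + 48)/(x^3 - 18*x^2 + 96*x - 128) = (x^2 + 5*x - 6)/(x^2 - 10*x + 16)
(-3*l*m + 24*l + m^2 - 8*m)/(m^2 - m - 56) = (-3*l + m)/(m + 7)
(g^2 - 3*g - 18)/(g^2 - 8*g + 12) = (g + 3)/(g - 2)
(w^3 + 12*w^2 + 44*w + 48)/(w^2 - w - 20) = (w^2 + 8*w + 12)/(w - 5)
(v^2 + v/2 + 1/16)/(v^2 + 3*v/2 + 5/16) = (4*v + 1)/(4*v + 5)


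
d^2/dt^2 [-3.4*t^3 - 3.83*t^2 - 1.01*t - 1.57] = -20.4*t - 7.66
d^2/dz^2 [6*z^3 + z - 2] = 36*z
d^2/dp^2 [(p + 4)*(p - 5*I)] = 2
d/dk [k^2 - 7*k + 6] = 2*k - 7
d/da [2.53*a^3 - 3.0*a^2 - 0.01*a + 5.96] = 7.59*a^2 - 6.0*a - 0.01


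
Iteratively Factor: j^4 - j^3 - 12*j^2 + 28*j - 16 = (j + 4)*(j^3 - 5*j^2 + 8*j - 4) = (j - 1)*(j + 4)*(j^2 - 4*j + 4) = (j - 2)*(j - 1)*(j + 4)*(j - 2)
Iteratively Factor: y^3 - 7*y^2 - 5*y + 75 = (y + 3)*(y^2 - 10*y + 25) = (y - 5)*(y + 3)*(y - 5)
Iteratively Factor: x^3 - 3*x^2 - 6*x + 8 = (x - 1)*(x^2 - 2*x - 8) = (x - 4)*(x - 1)*(x + 2)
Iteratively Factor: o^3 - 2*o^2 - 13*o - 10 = (o + 2)*(o^2 - 4*o - 5) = (o + 1)*(o + 2)*(o - 5)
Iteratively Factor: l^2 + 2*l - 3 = (l - 1)*(l + 3)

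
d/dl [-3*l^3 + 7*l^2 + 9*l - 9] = -9*l^2 + 14*l + 9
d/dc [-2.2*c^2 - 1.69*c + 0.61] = -4.4*c - 1.69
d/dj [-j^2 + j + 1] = 1 - 2*j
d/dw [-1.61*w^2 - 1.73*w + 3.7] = -3.22*w - 1.73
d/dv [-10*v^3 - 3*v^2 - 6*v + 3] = -30*v^2 - 6*v - 6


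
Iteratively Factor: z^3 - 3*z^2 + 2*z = (z - 1)*(z^2 - 2*z) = (z - 2)*(z - 1)*(z)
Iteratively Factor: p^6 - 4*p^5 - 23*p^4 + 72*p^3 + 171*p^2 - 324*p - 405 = (p + 3)*(p^5 - 7*p^4 - 2*p^3 + 78*p^2 - 63*p - 135) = (p - 3)*(p + 3)*(p^4 - 4*p^3 - 14*p^2 + 36*p + 45) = (p - 3)^2*(p + 3)*(p^3 - p^2 - 17*p - 15) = (p - 3)^2*(p + 3)^2*(p^2 - 4*p - 5) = (p - 3)^2*(p + 1)*(p + 3)^2*(p - 5)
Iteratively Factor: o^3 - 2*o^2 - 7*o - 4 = (o - 4)*(o^2 + 2*o + 1) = (o - 4)*(o + 1)*(o + 1)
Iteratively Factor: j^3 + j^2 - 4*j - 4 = (j - 2)*(j^2 + 3*j + 2) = (j - 2)*(j + 2)*(j + 1)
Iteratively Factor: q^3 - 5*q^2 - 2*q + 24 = (q - 3)*(q^2 - 2*q - 8) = (q - 4)*(q - 3)*(q + 2)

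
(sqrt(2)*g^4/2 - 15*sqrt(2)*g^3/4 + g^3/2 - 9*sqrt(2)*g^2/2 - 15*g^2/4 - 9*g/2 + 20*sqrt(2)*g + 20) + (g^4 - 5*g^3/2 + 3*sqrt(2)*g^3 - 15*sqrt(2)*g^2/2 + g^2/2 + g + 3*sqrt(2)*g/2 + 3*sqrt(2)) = sqrt(2)*g^4/2 + g^4 - 2*g^3 - 3*sqrt(2)*g^3/4 - 12*sqrt(2)*g^2 - 13*g^2/4 - 7*g/2 + 43*sqrt(2)*g/2 + 3*sqrt(2) + 20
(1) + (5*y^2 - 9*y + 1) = 5*y^2 - 9*y + 2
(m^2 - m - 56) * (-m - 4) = -m^3 - 3*m^2 + 60*m + 224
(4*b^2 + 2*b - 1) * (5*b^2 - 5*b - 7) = 20*b^4 - 10*b^3 - 43*b^2 - 9*b + 7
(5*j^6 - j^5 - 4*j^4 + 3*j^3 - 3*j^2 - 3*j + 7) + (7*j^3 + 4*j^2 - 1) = 5*j^6 - j^5 - 4*j^4 + 10*j^3 + j^2 - 3*j + 6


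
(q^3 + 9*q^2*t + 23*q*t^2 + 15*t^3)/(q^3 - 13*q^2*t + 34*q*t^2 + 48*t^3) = (q^2 + 8*q*t + 15*t^2)/(q^2 - 14*q*t + 48*t^2)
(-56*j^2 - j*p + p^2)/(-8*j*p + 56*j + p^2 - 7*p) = (7*j + p)/(p - 7)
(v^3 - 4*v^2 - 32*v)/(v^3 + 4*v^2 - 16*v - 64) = v*(v - 8)/(v^2 - 16)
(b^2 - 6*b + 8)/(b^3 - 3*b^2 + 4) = (b - 4)/(b^2 - b - 2)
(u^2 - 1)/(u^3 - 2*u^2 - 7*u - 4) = (u - 1)/(u^2 - 3*u - 4)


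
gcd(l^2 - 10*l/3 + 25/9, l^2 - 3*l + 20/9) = l - 5/3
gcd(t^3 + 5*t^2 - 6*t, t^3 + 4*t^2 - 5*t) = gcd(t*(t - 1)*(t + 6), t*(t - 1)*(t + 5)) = t^2 - t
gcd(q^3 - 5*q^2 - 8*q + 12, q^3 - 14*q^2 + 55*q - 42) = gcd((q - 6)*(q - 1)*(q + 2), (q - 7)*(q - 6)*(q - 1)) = q^2 - 7*q + 6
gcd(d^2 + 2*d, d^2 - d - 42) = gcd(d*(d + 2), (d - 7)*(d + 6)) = 1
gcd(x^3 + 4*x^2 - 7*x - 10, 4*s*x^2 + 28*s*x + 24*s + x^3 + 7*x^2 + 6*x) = x + 1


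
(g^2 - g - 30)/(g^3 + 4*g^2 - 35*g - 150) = 1/(g + 5)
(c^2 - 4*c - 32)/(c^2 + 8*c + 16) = (c - 8)/(c + 4)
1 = 1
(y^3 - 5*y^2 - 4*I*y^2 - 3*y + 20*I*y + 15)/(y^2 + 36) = (y^3 - y^2*(5 + 4*I) + y*(-3 + 20*I) + 15)/(y^2 + 36)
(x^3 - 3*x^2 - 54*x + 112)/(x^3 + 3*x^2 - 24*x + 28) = (x - 8)/(x - 2)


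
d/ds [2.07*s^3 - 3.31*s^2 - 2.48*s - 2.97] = 6.21*s^2 - 6.62*s - 2.48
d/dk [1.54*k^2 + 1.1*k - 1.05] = 3.08*k + 1.1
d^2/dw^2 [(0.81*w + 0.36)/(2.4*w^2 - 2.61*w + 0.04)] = ((2.5002 - 11.664*w)*(2.4*w^2 - 2.61*w + 0.04) + (0.81*w + 0.36)*(4.8*w - 2.61)*(9.6*w - 5.22))/(2.4*w^2 - 2.61*w + 0.04)^3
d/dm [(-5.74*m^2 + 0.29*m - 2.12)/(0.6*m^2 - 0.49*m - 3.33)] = (2.6386*m^2 + 40.7724*m - 2.0045)/(0.36*m^4 - 0.588*m^3 - 3.7559*m^2 + 3.2634*m + 11.0889)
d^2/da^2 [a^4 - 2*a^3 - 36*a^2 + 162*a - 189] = 12*a^2 - 12*a - 72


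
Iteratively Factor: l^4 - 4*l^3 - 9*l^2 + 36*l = (l)*(l^3 - 4*l^2 - 9*l + 36) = l*(l + 3)*(l^2 - 7*l + 12) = l*(l - 3)*(l + 3)*(l - 4)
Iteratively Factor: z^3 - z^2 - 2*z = (z)*(z^2 - z - 2) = z*(z - 2)*(z + 1)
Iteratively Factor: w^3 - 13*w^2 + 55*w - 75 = (w - 5)*(w^2 - 8*w + 15) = (w - 5)^2*(w - 3)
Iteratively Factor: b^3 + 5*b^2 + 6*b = (b)*(b^2 + 5*b + 6) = b*(b + 2)*(b + 3)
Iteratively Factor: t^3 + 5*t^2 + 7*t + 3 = (t + 1)*(t^2 + 4*t + 3) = (t + 1)^2*(t + 3)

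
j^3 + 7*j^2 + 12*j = j*(j + 3)*(j + 4)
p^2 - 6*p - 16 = (p - 8)*(p + 2)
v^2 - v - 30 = (v - 6)*(v + 5)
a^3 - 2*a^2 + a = a*(a - 1)^2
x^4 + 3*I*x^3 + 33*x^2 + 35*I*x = x*(x - 5*I)*(x + I)*(x + 7*I)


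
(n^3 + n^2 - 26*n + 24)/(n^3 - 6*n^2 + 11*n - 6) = (n^2 + 2*n - 24)/(n^2 - 5*n + 6)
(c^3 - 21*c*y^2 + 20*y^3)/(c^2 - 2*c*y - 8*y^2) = (c^2 + 4*c*y - 5*y^2)/(c + 2*y)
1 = 1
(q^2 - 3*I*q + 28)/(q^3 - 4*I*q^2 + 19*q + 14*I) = (q + 4*I)/(q^2 + 3*I*q - 2)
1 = 1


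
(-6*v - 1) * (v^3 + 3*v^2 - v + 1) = -6*v^4 - 19*v^3 + 3*v^2 - 5*v - 1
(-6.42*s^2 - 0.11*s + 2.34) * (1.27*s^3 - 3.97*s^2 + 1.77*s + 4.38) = -8.1534*s^5 + 25.3477*s^4 - 7.9549*s^3 - 37.6041*s^2 + 3.66*s + 10.2492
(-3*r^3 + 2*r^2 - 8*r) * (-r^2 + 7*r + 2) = 3*r^5 - 23*r^4 + 16*r^3 - 52*r^2 - 16*r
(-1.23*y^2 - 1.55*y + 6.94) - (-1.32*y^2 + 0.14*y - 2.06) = 0.0900000000000001*y^2 - 1.69*y + 9.0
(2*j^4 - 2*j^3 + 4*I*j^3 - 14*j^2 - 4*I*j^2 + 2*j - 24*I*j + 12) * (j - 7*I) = 2*j^5 - 2*j^4 - 10*I*j^4 + 14*j^3 + 10*I*j^3 - 26*j^2 + 74*I*j^2 - 156*j - 14*I*j - 84*I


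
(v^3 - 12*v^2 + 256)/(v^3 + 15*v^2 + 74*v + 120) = (v^2 - 16*v + 64)/(v^2 + 11*v + 30)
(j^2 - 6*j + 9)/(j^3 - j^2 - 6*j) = (j - 3)/(j*(j + 2))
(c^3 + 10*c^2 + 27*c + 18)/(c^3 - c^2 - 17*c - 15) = (c + 6)/(c - 5)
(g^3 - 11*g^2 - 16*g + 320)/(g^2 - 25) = (g^2 - 16*g + 64)/(g - 5)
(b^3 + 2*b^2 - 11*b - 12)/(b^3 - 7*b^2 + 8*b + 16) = (b^2 + b - 12)/(b^2 - 8*b + 16)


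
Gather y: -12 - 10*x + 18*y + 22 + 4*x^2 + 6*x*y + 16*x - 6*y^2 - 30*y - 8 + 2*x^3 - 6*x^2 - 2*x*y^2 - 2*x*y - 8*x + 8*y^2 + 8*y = 2*x^3 - 2*x^2 - 2*x + y^2*(2 - 2*x) + y*(4*x - 4) + 2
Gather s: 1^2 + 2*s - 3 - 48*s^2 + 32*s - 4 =-48*s^2 + 34*s - 6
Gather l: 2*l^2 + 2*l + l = 2*l^2 + 3*l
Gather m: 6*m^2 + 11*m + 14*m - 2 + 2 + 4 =6*m^2 + 25*m + 4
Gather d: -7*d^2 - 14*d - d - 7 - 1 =-7*d^2 - 15*d - 8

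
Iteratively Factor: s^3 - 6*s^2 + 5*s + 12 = (s - 3)*(s^2 - 3*s - 4) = (s - 4)*(s - 3)*(s + 1)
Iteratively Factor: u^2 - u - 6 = (u + 2)*(u - 3)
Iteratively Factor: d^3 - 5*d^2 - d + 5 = (d + 1)*(d^2 - 6*d + 5) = (d - 5)*(d + 1)*(d - 1)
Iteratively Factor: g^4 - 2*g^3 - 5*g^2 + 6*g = (g - 1)*(g^3 - g^2 - 6*g) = (g - 1)*(g + 2)*(g^2 - 3*g) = (g - 3)*(g - 1)*(g + 2)*(g)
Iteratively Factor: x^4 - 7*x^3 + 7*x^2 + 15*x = (x)*(x^3 - 7*x^2 + 7*x + 15) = x*(x + 1)*(x^2 - 8*x + 15) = x*(x - 3)*(x + 1)*(x - 5)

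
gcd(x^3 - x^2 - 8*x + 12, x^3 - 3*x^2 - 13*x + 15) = x + 3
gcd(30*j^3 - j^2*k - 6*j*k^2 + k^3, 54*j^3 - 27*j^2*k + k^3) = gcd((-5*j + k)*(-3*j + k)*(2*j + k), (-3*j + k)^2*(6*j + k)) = 3*j - k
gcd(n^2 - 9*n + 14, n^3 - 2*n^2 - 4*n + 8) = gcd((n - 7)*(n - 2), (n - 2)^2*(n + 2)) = n - 2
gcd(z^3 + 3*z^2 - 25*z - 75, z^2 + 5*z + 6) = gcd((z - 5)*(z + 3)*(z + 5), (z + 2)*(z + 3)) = z + 3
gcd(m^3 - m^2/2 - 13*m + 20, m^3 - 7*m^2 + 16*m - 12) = m - 2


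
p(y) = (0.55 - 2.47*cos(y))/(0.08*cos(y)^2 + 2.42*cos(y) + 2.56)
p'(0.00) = 0.00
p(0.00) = -0.38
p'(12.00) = -0.19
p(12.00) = -0.33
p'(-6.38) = -0.03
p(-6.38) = -0.38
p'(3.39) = -21.67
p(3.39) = 10.17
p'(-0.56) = -0.18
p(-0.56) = -0.33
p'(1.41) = 0.87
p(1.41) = 0.05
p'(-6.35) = -0.02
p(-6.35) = -0.38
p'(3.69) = -12.67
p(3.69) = 4.80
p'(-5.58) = 0.25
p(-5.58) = -0.30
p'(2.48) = 9.35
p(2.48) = 3.57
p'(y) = (0.55 - 2.47*cos(y))*(0.16*sin(y)*cos(y) + 2.42*sin(y))/(0.08*cos(y)^2 + 2.42*cos(y) + 2.56)^2 + 2.47*sin(y)/(0.08*cos(y)^2 + 2.42*cos(y) + 2.56) = (-0.1976*cos(y)^2 + 0.088*cos(y) + 7.6542)*sin(y)/(0.0064*cos(y)^4 + 0.3872*cos(y)^3 + 6.266*cos(y)^2 + 12.3904*cos(y) + 6.5536)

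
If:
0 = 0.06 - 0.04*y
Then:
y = 1.50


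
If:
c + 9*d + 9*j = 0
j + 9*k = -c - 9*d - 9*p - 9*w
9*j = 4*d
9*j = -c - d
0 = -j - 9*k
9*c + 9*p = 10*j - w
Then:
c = 0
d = 0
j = 0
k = 0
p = 0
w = 0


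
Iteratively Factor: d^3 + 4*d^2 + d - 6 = (d + 3)*(d^2 + d - 2) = (d - 1)*(d + 3)*(d + 2)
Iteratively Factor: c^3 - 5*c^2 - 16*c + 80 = (c - 5)*(c^2 - 16) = (c - 5)*(c + 4)*(c - 4)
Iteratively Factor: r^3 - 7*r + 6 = (r + 3)*(r^2 - 3*r + 2) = (r - 2)*(r + 3)*(r - 1)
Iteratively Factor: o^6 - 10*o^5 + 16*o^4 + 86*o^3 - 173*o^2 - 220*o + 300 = (o - 3)*(o^5 - 7*o^4 - 5*o^3 + 71*o^2 + 40*o - 100) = (o - 3)*(o + 2)*(o^4 - 9*o^3 + 13*o^2 + 45*o - 50) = (o - 5)*(o - 3)*(o + 2)*(o^3 - 4*o^2 - 7*o + 10) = (o - 5)*(o - 3)*(o + 2)^2*(o^2 - 6*o + 5) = (o - 5)*(o - 3)*(o - 1)*(o + 2)^2*(o - 5)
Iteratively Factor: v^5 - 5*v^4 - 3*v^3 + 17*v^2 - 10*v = (v)*(v^4 - 5*v^3 - 3*v^2 + 17*v - 10) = v*(v - 1)*(v^3 - 4*v^2 - 7*v + 10) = v*(v - 1)*(v + 2)*(v^2 - 6*v + 5) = v*(v - 1)^2*(v + 2)*(v - 5)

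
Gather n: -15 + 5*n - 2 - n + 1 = 4*n - 16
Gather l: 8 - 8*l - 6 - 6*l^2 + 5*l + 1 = -6*l^2 - 3*l + 3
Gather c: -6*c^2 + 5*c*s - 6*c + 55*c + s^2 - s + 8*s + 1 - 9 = -6*c^2 + c*(5*s + 49) + s^2 + 7*s - 8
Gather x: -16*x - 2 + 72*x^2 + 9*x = 72*x^2 - 7*x - 2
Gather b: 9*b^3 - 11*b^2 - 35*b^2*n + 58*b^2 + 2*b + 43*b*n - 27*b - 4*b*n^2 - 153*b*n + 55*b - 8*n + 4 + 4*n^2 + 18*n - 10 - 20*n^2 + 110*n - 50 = 9*b^3 + b^2*(47 - 35*n) + b*(-4*n^2 - 110*n + 30) - 16*n^2 + 120*n - 56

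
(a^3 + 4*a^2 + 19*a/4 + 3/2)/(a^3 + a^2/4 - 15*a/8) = 2*(2*a^2 + 5*a + 2)/(a*(4*a - 5))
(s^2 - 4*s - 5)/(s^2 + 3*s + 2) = (s - 5)/(s + 2)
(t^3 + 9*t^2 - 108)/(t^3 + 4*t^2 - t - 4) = (t^3 + 9*t^2 - 108)/(t^3 + 4*t^2 - t - 4)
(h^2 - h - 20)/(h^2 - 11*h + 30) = (h + 4)/(h - 6)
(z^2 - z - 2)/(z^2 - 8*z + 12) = (z + 1)/(z - 6)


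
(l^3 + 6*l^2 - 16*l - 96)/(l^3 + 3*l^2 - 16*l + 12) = (l^2 - 16)/(l^2 - 3*l + 2)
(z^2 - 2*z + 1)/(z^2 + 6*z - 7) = (z - 1)/(z + 7)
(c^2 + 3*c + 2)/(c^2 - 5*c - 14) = (c + 1)/(c - 7)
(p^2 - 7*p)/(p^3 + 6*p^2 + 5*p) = (p - 7)/(p^2 + 6*p + 5)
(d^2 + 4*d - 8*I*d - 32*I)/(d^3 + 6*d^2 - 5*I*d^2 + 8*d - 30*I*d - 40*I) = (d - 8*I)/(d^2 + d*(2 - 5*I) - 10*I)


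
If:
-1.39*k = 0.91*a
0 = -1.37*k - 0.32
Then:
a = 0.36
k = -0.23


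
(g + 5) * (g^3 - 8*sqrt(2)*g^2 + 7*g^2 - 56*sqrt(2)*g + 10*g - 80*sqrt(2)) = g^4 - 8*sqrt(2)*g^3 + 12*g^3 - 96*sqrt(2)*g^2 + 45*g^2 - 360*sqrt(2)*g + 50*g - 400*sqrt(2)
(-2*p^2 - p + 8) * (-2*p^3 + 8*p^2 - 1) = 4*p^5 - 14*p^4 - 24*p^3 + 66*p^2 + p - 8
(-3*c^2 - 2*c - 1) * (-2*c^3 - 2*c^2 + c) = 6*c^5 + 10*c^4 + 3*c^3 - c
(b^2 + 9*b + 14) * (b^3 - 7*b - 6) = b^5 + 9*b^4 + 7*b^3 - 69*b^2 - 152*b - 84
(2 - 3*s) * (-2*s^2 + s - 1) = 6*s^3 - 7*s^2 + 5*s - 2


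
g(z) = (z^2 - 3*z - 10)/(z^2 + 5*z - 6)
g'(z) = (-2*z - 5)*(z^2 - 3*z - 10)/(z^2 + 5*z - 6)^2 + (2*z - 3)/(z^2 + 5*z - 6)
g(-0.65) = 0.86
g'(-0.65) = 0.85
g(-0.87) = 0.69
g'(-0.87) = 0.73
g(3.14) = -0.49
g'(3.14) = 0.45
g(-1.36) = 0.37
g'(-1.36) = 0.60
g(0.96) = 42.95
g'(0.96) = 1071.56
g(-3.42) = -1.05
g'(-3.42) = 1.03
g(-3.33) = -0.96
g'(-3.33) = 0.97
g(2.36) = -1.01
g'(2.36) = 1.02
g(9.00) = 0.37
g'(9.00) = 0.05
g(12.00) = 0.49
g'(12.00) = 0.03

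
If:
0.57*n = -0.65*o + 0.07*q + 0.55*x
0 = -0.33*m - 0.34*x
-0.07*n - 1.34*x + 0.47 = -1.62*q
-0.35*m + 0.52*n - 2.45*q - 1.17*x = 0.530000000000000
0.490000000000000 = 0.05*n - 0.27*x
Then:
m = -7.28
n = 47.98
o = -35.27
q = 7.63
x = 7.07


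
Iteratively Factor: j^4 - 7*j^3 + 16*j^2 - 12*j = (j - 2)*(j^3 - 5*j^2 + 6*j) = j*(j - 2)*(j^2 - 5*j + 6) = j*(j - 2)^2*(j - 3)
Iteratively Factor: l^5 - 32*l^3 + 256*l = (l)*(l^4 - 32*l^2 + 256) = l*(l + 4)*(l^3 - 4*l^2 - 16*l + 64) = l*(l + 4)^2*(l^2 - 8*l + 16) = l*(l - 4)*(l + 4)^2*(l - 4)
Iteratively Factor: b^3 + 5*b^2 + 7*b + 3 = (b + 1)*(b^2 + 4*b + 3) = (b + 1)^2*(b + 3)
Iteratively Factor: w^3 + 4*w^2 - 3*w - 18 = (w + 3)*(w^2 + w - 6) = (w + 3)^2*(w - 2)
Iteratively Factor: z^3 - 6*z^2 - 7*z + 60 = (z - 4)*(z^2 - 2*z - 15) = (z - 4)*(z + 3)*(z - 5)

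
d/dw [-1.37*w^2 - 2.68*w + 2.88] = -2.74*w - 2.68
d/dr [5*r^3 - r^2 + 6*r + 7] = 15*r^2 - 2*r + 6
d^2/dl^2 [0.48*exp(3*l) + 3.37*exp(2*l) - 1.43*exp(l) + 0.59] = (4.32*exp(2*l) + 13.48*exp(l) - 1.43)*exp(l)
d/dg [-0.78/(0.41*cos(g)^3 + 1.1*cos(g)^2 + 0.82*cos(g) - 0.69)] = (0.9594*sin(g)^2 - 1.716*cos(g) - 1.599)*sin(g)/(0.41*cos(g)^3 + 1.1*cos(g)^2 + 0.82*cos(g) - 0.69)^2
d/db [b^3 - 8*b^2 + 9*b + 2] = 3*b^2 - 16*b + 9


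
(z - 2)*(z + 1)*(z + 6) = z^3 + 5*z^2 - 8*z - 12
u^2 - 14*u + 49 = (u - 7)^2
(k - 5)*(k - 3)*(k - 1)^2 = k^4 - 10*k^3 + 32*k^2 - 38*k + 15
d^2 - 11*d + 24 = (d - 8)*(d - 3)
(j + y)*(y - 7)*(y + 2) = j*y^2 - 5*j*y - 14*j + y^3 - 5*y^2 - 14*y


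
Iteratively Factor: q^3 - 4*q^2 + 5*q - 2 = (q - 2)*(q^2 - 2*q + 1) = (q - 2)*(q - 1)*(q - 1)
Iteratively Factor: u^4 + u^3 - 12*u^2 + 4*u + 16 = (u - 2)*(u^3 + 3*u^2 - 6*u - 8) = (u - 2)*(u + 4)*(u^2 - u - 2) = (u - 2)^2*(u + 4)*(u + 1)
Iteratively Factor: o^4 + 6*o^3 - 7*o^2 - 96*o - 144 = (o + 3)*(o^3 + 3*o^2 - 16*o - 48) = (o + 3)^2*(o^2 - 16) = (o - 4)*(o + 3)^2*(o + 4)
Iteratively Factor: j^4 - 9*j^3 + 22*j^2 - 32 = (j - 4)*(j^3 - 5*j^2 + 2*j + 8) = (j - 4)*(j + 1)*(j^2 - 6*j + 8) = (j - 4)^2*(j + 1)*(j - 2)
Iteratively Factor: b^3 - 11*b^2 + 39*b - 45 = (b - 3)*(b^2 - 8*b + 15) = (b - 5)*(b - 3)*(b - 3)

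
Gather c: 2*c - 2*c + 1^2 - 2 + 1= 0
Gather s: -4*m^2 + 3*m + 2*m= -4*m^2 + 5*m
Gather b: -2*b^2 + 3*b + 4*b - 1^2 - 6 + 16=-2*b^2 + 7*b + 9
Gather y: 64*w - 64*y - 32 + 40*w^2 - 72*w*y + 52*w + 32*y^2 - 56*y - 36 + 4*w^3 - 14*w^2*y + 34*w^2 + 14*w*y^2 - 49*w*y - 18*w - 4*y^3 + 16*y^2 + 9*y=4*w^3 + 74*w^2 + 98*w - 4*y^3 + y^2*(14*w + 48) + y*(-14*w^2 - 121*w - 111) - 68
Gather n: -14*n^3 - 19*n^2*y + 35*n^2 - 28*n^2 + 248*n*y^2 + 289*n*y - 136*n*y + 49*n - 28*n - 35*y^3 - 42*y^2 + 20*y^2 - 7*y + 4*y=-14*n^3 + n^2*(7 - 19*y) + n*(248*y^2 + 153*y + 21) - 35*y^3 - 22*y^2 - 3*y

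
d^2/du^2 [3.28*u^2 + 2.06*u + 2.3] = 6.56000000000000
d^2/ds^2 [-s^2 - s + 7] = -2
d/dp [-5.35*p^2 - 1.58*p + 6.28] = -10.7*p - 1.58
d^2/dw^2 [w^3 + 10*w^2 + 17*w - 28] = 6*w + 20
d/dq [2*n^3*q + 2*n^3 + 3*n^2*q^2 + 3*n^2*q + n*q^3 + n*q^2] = n*(2*n^2 + 6*n*q + 3*n + 3*q^2 + 2*q)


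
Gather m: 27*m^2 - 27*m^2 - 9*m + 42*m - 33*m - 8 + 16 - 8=0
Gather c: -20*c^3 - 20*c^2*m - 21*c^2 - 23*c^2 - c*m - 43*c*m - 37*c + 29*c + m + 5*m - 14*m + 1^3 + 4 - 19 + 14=-20*c^3 + c^2*(-20*m - 44) + c*(-44*m - 8) - 8*m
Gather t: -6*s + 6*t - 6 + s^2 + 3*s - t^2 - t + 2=s^2 - 3*s - t^2 + 5*t - 4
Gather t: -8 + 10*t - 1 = 10*t - 9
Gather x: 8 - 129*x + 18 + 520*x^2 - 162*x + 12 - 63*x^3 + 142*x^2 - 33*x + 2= -63*x^3 + 662*x^2 - 324*x + 40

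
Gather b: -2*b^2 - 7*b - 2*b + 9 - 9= -2*b^2 - 9*b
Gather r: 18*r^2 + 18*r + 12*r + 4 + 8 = 18*r^2 + 30*r + 12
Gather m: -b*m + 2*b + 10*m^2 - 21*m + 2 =2*b + 10*m^2 + m*(-b - 21) + 2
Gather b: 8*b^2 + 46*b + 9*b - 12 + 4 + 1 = 8*b^2 + 55*b - 7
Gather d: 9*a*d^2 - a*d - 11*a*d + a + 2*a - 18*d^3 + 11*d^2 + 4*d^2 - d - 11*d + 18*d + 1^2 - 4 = 3*a - 18*d^3 + d^2*(9*a + 15) + d*(6 - 12*a) - 3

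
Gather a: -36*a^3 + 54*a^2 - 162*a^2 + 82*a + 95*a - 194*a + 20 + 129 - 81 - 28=-36*a^3 - 108*a^2 - 17*a + 40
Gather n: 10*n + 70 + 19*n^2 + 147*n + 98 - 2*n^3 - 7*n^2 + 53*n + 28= -2*n^3 + 12*n^2 + 210*n + 196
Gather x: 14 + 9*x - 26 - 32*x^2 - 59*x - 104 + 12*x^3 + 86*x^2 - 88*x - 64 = 12*x^3 + 54*x^2 - 138*x - 180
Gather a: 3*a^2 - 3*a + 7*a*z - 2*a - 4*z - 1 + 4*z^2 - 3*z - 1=3*a^2 + a*(7*z - 5) + 4*z^2 - 7*z - 2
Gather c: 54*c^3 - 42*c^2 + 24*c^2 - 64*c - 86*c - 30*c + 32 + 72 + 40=54*c^3 - 18*c^2 - 180*c + 144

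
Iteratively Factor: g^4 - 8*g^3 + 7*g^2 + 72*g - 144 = (g - 4)*(g^3 - 4*g^2 - 9*g + 36) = (g - 4)*(g + 3)*(g^2 - 7*g + 12) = (g - 4)^2*(g + 3)*(g - 3)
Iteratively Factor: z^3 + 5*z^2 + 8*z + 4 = (z + 1)*(z^2 + 4*z + 4) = (z + 1)*(z + 2)*(z + 2)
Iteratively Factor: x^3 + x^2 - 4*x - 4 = (x + 1)*(x^2 - 4) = (x + 1)*(x + 2)*(x - 2)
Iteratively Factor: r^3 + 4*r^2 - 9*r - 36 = (r + 4)*(r^2 - 9) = (r - 3)*(r + 4)*(r + 3)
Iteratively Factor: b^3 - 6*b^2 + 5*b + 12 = (b + 1)*(b^2 - 7*b + 12) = (b - 3)*(b + 1)*(b - 4)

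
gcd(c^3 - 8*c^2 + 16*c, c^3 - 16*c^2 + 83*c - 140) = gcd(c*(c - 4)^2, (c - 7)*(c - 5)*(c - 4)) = c - 4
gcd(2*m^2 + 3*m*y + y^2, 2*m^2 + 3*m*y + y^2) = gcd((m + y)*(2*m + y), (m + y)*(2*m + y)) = 2*m^2 + 3*m*y + y^2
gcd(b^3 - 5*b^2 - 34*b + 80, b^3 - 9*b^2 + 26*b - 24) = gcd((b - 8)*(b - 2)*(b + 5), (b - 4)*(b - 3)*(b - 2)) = b - 2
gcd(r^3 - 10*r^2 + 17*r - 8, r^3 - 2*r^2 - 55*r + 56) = r^2 - 9*r + 8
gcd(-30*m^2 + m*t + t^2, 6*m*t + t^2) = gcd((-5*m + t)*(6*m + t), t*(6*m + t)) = 6*m + t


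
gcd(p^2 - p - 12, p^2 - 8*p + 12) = 1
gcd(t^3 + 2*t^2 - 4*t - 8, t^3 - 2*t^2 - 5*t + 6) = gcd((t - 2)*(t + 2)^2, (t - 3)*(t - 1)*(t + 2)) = t + 2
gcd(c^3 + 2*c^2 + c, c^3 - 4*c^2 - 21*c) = c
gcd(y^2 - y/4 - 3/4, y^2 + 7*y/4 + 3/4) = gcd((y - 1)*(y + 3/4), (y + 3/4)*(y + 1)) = y + 3/4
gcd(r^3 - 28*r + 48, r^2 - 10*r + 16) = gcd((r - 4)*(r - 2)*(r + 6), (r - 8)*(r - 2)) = r - 2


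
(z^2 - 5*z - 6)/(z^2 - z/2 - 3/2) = 2*(z - 6)/(2*z - 3)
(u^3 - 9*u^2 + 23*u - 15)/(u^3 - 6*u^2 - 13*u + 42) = (u^3 - 9*u^2 + 23*u - 15)/(u^3 - 6*u^2 - 13*u + 42)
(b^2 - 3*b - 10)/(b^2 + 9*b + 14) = (b - 5)/(b + 7)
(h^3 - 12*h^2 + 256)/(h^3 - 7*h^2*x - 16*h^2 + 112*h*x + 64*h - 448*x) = (-h - 4)/(-h + 7*x)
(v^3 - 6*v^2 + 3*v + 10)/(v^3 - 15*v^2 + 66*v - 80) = (v + 1)/(v - 8)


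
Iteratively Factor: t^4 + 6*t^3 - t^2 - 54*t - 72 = (t + 3)*(t^3 + 3*t^2 - 10*t - 24) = (t + 3)*(t + 4)*(t^2 - t - 6) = (t - 3)*(t + 3)*(t + 4)*(t + 2)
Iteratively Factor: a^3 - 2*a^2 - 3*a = (a + 1)*(a^2 - 3*a) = a*(a + 1)*(a - 3)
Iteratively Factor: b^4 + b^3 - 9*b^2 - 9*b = (b + 3)*(b^3 - 2*b^2 - 3*b) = b*(b + 3)*(b^2 - 2*b - 3) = b*(b + 1)*(b + 3)*(b - 3)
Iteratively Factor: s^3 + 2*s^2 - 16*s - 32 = (s + 4)*(s^2 - 2*s - 8) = (s - 4)*(s + 4)*(s + 2)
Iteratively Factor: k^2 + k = (k)*(k + 1)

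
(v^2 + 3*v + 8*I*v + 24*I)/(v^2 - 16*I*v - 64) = (v^2 + v*(3 + 8*I) + 24*I)/(v^2 - 16*I*v - 64)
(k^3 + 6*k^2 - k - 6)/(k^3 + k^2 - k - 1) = (k + 6)/(k + 1)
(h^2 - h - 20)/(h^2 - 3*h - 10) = (h + 4)/(h + 2)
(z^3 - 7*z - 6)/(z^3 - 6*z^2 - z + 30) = (z + 1)/(z - 5)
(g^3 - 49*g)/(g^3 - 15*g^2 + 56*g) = (g + 7)/(g - 8)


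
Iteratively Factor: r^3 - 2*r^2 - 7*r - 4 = (r + 1)*(r^2 - 3*r - 4) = (r + 1)^2*(r - 4)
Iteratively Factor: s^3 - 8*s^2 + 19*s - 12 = (s - 4)*(s^2 - 4*s + 3) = (s - 4)*(s - 1)*(s - 3)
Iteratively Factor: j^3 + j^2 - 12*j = (j + 4)*(j^2 - 3*j) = (j - 3)*(j + 4)*(j)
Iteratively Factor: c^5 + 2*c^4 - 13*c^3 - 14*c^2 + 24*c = (c + 2)*(c^4 - 13*c^2 + 12*c) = (c + 2)*(c + 4)*(c^3 - 4*c^2 + 3*c) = c*(c + 2)*(c + 4)*(c^2 - 4*c + 3) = c*(c - 3)*(c + 2)*(c + 4)*(c - 1)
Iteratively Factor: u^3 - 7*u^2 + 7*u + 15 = (u - 5)*(u^2 - 2*u - 3) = (u - 5)*(u + 1)*(u - 3)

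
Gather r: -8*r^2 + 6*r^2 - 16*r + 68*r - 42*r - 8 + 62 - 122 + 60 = -2*r^2 + 10*r - 8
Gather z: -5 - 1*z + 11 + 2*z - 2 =z + 4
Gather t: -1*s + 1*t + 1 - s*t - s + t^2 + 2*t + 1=-2*s + t^2 + t*(3 - s) + 2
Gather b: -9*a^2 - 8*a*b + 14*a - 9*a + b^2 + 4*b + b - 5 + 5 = -9*a^2 + 5*a + b^2 + b*(5 - 8*a)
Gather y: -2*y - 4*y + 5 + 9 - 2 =12 - 6*y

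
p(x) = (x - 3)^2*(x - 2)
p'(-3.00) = 96.00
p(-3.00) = -180.00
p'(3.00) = 0.00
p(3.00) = 0.00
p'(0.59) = 12.60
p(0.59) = -8.19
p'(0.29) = 16.61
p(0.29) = -12.56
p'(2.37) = -0.07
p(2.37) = 0.15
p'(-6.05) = 227.61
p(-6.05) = -659.32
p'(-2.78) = 88.67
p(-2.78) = -159.69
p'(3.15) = 0.37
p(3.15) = 0.03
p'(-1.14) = 43.14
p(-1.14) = -53.82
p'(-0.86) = 36.98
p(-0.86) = -42.61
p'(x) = (x - 3)^2 + (x - 2)*(2*x - 6) = (x - 3)*(3*x - 7)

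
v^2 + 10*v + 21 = (v + 3)*(v + 7)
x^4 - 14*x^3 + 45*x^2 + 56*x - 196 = (x - 7)^2*(x - 2)*(x + 2)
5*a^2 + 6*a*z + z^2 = (a + z)*(5*a + z)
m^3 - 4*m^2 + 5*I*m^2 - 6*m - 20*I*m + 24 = (m - 4)*(m + 2*I)*(m + 3*I)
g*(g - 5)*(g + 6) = g^3 + g^2 - 30*g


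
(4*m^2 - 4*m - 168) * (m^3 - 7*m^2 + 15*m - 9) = 4*m^5 - 32*m^4 - 80*m^3 + 1080*m^2 - 2484*m + 1512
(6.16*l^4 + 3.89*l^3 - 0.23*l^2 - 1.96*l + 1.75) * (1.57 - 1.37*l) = -8.4392*l^5 + 4.3419*l^4 + 6.4224*l^3 + 2.3241*l^2 - 5.4747*l + 2.7475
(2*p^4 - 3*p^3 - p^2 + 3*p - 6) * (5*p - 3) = 10*p^5 - 21*p^4 + 4*p^3 + 18*p^2 - 39*p + 18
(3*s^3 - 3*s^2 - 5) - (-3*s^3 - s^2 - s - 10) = 6*s^3 - 2*s^2 + s + 5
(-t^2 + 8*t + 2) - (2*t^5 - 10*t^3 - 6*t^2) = -2*t^5 + 10*t^3 + 5*t^2 + 8*t + 2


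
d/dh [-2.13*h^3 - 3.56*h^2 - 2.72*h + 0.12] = -6.39*h^2 - 7.12*h - 2.72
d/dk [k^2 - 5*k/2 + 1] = 2*k - 5/2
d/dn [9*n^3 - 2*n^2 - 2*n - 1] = 27*n^2 - 4*n - 2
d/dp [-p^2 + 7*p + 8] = 7 - 2*p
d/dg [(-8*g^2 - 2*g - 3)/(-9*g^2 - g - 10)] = (-10*g^2 + 106*g + 17)/(81*g^4 + 18*g^3 + 181*g^2 + 20*g + 100)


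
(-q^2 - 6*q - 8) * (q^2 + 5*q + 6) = -q^4 - 11*q^3 - 44*q^2 - 76*q - 48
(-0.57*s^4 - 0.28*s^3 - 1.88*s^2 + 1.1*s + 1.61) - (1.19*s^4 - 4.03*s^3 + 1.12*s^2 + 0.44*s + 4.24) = -1.76*s^4 + 3.75*s^3 - 3.0*s^2 + 0.66*s - 2.63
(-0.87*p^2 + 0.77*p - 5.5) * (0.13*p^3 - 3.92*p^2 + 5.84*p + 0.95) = -0.1131*p^5 + 3.5105*p^4 - 8.8142*p^3 + 25.2303*p^2 - 31.3885*p - 5.225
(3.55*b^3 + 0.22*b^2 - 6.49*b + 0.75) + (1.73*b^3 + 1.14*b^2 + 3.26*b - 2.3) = 5.28*b^3 + 1.36*b^2 - 3.23*b - 1.55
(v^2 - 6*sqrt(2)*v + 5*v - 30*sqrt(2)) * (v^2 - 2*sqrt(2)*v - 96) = v^4 - 8*sqrt(2)*v^3 + 5*v^3 - 72*v^2 - 40*sqrt(2)*v^2 - 360*v + 576*sqrt(2)*v + 2880*sqrt(2)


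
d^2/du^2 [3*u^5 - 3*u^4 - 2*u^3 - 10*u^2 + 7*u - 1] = 60*u^3 - 36*u^2 - 12*u - 20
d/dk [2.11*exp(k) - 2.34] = 2.11*exp(k)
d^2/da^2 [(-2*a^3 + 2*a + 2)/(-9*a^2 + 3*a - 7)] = 12*(-45*a^3 - 102*a^2 + 139*a + 11)/(729*a^6 - 729*a^5 + 1944*a^4 - 1161*a^3 + 1512*a^2 - 441*a + 343)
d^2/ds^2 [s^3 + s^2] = 6*s + 2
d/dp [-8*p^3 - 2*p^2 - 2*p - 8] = -24*p^2 - 4*p - 2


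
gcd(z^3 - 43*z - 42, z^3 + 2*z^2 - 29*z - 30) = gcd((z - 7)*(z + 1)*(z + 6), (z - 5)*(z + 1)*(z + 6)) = z^2 + 7*z + 6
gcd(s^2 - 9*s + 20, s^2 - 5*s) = s - 5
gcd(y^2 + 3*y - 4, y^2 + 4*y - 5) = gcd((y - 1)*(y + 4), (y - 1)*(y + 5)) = y - 1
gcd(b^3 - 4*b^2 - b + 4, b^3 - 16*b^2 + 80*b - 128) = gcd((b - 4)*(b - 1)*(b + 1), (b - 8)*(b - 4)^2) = b - 4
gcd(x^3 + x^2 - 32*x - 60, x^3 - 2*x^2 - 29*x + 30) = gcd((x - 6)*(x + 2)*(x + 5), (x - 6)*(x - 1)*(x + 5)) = x^2 - x - 30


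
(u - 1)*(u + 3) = u^2 + 2*u - 3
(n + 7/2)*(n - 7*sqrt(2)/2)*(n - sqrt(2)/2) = n^3 - 4*sqrt(2)*n^2 + 7*n^2/2 - 14*sqrt(2)*n + 7*n/2 + 49/4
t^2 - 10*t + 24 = (t - 6)*(t - 4)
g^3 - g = g*(g - 1)*(g + 1)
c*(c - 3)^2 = c^3 - 6*c^2 + 9*c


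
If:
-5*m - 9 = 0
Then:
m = -9/5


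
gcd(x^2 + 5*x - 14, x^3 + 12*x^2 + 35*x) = x + 7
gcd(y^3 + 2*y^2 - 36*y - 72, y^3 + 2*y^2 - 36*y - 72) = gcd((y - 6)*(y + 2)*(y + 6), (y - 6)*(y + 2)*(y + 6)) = y^3 + 2*y^2 - 36*y - 72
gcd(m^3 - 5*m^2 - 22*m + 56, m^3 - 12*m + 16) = m^2 + 2*m - 8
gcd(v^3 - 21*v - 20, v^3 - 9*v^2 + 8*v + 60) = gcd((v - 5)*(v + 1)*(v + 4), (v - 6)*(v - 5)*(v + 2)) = v - 5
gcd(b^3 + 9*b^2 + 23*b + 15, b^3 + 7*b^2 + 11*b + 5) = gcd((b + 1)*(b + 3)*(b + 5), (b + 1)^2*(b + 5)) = b^2 + 6*b + 5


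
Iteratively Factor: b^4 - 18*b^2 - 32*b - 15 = (b + 3)*(b^3 - 3*b^2 - 9*b - 5) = (b - 5)*(b + 3)*(b^2 + 2*b + 1) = (b - 5)*(b + 1)*(b + 3)*(b + 1)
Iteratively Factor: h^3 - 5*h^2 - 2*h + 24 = (h + 2)*(h^2 - 7*h + 12) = (h - 4)*(h + 2)*(h - 3)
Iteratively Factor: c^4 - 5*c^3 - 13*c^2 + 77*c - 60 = (c - 1)*(c^3 - 4*c^2 - 17*c + 60) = (c - 1)*(c + 4)*(c^2 - 8*c + 15) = (c - 3)*(c - 1)*(c + 4)*(c - 5)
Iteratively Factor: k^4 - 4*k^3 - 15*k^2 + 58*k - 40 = (k - 2)*(k^3 - 2*k^2 - 19*k + 20) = (k - 5)*(k - 2)*(k^2 + 3*k - 4) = (k - 5)*(k - 2)*(k + 4)*(k - 1)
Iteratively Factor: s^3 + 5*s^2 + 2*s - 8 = (s - 1)*(s^2 + 6*s + 8) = (s - 1)*(s + 2)*(s + 4)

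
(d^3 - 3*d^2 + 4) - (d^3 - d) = -3*d^2 + d + 4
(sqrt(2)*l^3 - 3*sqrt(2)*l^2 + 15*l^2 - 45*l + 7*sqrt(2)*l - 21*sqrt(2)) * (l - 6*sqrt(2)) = sqrt(2)*l^4 - 3*sqrt(2)*l^3 + 3*l^3 - 83*sqrt(2)*l^2 - 9*l^2 - 84*l + 249*sqrt(2)*l + 252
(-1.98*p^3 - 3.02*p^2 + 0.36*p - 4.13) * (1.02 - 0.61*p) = 1.2078*p^4 - 0.1774*p^3 - 3.3*p^2 + 2.8865*p - 4.2126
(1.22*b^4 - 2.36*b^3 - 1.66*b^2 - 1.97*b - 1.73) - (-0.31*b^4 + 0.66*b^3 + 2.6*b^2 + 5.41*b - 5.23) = 1.53*b^4 - 3.02*b^3 - 4.26*b^2 - 7.38*b + 3.5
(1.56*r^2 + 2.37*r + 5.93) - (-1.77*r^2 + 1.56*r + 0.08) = 3.33*r^2 + 0.81*r + 5.85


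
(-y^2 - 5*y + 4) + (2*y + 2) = -y^2 - 3*y + 6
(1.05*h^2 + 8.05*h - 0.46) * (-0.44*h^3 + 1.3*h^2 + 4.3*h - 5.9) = -0.462*h^5 - 2.177*h^4 + 15.1824*h^3 + 27.822*h^2 - 49.473*h + 2.714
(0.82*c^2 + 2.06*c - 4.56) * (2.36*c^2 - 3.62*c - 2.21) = 1.9352*c^4 + 1.8932*c^3 - 20.031*c^2 + 11.9546*c + 10.0776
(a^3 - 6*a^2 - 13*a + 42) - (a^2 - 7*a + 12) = a^3 - 7*a^2 - 6*a + 30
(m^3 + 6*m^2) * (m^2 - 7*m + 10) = m^5 - m^4 - 32*m^3 + 60*m^2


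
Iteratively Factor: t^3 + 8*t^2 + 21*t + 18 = (t + 3)*(t^2 + 5*t + 6) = (t + 3)^2*(t + 2)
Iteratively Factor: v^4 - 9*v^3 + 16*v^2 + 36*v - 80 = (v - 5)*(v^3 - 4*v^2 - 4*v + 16) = (v - 5)*(v + 2)*(v^2 - 6*v + 8) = (v - 5)*(v - 2)*(v + 2)*(v - 4)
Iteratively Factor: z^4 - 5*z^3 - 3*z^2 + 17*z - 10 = (z + 2)*(z^3 - 7*z^2 + 11*z - 5) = (z - 1)*(z + 2)*(z^2 - 6*z + 5) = (z - 1)^2*(z + 2)*(z - 5)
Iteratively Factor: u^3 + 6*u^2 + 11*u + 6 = (u + 3)*(u^2 + 3*u + 2) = (u + 1)*(u + 3)*(u + 2)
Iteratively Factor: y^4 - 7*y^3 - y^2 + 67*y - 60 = (y - 1)*(y^3 - 6*y^2 - 7*y + 60) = (y - 4)*(y - 1)*(y^2 - 2*y - 15) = (y - 4)*(y - 1)*(y + 3)*(y - 5)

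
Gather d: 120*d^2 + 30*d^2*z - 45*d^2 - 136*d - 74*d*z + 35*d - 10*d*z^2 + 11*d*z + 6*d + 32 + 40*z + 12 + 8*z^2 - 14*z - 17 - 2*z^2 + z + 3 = d^2*(30*z + 75) + d*(-10*z^2 - 63*z - 95) + 6*z^2 + 27*z + 30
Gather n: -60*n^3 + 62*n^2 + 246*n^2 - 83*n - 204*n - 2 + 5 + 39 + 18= -60*n^3 + 308*n^2 - 287*n + 60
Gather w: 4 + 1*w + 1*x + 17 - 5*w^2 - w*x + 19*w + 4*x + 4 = -5*w^2 + w*(20 - x) + 5*x + 25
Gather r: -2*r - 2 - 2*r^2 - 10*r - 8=-2*r^2 - 12*r - 10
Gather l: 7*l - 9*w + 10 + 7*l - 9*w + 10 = 14*l - 18*w + 20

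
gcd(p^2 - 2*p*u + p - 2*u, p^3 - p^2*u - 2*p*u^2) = p - 2*u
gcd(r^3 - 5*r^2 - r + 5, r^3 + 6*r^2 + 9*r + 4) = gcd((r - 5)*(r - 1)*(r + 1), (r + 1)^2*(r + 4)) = r + 1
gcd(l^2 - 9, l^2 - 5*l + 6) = l - 3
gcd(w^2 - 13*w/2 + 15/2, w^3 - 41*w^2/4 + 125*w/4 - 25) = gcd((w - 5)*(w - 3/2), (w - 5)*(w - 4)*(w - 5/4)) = w - 5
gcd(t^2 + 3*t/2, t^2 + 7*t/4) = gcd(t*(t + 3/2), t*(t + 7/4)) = t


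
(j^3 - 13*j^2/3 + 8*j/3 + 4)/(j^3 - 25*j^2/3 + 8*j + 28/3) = (j - 3)/(j - 7)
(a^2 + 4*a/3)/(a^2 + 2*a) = (a + 4/3)/(a + 2)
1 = 1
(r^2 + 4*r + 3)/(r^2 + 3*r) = (r + 1)/r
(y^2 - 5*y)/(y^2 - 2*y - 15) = y/(y + 3)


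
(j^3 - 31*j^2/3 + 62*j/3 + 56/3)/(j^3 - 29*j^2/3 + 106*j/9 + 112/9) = 3*(j^2 - 11*j + 28)/(3*j^2 - 31*j + 56)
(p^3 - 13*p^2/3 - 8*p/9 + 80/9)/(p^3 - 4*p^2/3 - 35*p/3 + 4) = (9*p^2 - 3*p - 20)/(3*(3*p^2 + 8*p - 3))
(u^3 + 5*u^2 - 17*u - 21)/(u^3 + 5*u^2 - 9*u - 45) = (u^2 + 8*u + 7)/(u^2 + 8*u + 15)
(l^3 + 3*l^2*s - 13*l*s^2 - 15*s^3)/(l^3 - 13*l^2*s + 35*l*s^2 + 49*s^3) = (l^2 + 2*l*s - 15*s^2)/(l^2 - 14*l*s + 49*s^2)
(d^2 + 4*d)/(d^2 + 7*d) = (d + 4)/(d + 7)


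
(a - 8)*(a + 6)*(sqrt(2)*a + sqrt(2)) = sqrt(2)*a^3 - sqrt(2)*a^2 - 50*sqrt(2)*a - 48*sqrt(2)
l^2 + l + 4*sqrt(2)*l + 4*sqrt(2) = (l + 1)*(l + 4*sqrt(2))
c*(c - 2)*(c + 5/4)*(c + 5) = c^4 + 17*c^3/4 - 25*c^2/4 - 25*c/2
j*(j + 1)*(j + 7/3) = j^3 + 10*j^2/3 + 7*j/3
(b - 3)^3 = b^3 - 9*b^2 + 27*b - 27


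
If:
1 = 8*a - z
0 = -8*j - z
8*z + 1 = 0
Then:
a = 7/64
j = 1/64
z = -1/8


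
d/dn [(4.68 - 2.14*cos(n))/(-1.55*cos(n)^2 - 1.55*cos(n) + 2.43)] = (3.317*cos(n)^2 - 14.508*cos(n) - 2.0538)*sin(n)/(2.4025*cos(n)^4 + 4.805*cos(n)^3 - 5.1305*cos(n)^2 - 7.533*cos(n) + 5.9049)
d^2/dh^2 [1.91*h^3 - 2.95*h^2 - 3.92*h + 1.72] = 11.46*h - 5.9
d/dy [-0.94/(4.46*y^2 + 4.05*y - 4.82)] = (8.3848*y + 3.807)/(4.46*y^2 + 4.05*y - 4.82)^2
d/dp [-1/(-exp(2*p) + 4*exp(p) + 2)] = 2*(2 - exp(p))*exp(p)/(-exp(2*p) + 4*exp(p) + 2)^2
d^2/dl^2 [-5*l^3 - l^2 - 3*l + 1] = -30*l - 2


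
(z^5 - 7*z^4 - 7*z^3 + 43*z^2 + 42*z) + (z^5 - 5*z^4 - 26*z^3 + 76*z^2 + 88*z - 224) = 2*z^5 - 12*z^4 - 33*z^3 + 119*z^2 + 130*z - 224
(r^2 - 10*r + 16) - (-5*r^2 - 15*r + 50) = 6*r^2 + 5*r - 34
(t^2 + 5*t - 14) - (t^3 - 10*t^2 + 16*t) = -t^3 + 11*t^2 - 11*t - 14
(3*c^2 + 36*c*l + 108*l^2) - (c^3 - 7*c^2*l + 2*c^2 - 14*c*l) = -c^3 + 7*c^2*l + c^2 + 50*c*l + 108*l^2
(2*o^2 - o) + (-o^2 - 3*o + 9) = o^2 - 4*o + 9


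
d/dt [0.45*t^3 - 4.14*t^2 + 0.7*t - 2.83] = 1.35*t^2 - 8.28*t + 0.7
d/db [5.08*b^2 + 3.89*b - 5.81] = 10.16*b + 3.89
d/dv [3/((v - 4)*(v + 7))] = 3*(-2*v - 3)/(v^4 + 6*v^3 - 47*v^2 - 168*v + 784)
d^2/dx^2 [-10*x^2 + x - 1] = -20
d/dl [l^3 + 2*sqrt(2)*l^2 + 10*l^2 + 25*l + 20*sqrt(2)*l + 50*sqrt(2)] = 3*l^2 + 4*sqrt(2)*l + 20*l + 25 + 20*sqrt(2)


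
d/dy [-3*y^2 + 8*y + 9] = 8 - 6*y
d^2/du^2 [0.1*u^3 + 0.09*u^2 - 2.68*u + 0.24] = 0.6*u + 0.18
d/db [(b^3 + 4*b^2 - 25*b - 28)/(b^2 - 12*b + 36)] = (b^3 - 18*b^2 - 23*b + 206)/(b^3 - 18*b^2 + 108*b - 216)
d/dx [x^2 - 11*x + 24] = 2*x - 11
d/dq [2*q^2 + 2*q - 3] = 4*q + 2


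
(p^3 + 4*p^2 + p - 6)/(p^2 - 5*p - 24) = (p^2 + p - 2)/(p - 8)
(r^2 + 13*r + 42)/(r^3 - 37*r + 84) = (r + 6)/(r^2 - 7*r + 12)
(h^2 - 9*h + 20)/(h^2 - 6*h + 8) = (h - 5)/(h - 2)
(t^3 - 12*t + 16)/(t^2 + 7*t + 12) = (t^2 - 4*t + 4)/(t + 3)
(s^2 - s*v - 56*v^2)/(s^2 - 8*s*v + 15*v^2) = (s^2 - s*v - 56*v^2)/(s^2 - 8*s*v + 15*v^2)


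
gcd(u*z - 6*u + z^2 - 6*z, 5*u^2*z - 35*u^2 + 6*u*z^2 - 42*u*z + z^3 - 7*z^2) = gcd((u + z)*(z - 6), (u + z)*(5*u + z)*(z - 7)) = u + z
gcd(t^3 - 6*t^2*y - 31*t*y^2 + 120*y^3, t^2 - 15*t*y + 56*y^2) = -t + 8*y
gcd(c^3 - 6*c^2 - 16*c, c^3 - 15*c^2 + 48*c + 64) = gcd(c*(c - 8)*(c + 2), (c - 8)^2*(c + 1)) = c - 8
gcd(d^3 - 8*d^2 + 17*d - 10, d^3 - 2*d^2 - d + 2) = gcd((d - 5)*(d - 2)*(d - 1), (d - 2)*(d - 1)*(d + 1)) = d^2 - 3*d + 2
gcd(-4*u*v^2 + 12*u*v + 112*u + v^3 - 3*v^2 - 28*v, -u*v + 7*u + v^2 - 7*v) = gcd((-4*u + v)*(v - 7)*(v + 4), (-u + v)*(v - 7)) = v - 7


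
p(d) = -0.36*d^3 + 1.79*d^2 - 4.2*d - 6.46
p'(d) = -1.08*d^2 + 3.58*d - 4.2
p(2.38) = -11.17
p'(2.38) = -1.80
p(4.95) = -27.05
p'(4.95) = -12.94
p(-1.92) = 10.75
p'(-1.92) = -15.05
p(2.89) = -12.34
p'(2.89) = -2.87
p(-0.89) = -1.05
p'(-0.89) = -8.24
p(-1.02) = 0.07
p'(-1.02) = -8.98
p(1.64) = -10.12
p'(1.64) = -1.23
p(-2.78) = 26.78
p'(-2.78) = -22.50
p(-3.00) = 31.97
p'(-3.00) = -24.66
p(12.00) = -421.18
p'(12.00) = -116.76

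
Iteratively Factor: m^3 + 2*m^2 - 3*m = (m)*(m^2 + 2*m - 3) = m*(m - 1)*(m + 3)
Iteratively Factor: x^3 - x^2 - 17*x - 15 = (x + 3)*(x^2 - 4*x - 5) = (x - 5)*(x + 3)*(x + 1)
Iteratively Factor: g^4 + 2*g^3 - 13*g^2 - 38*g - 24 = (g + 3)*(g^3 - g^2 - 10*g - 8) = (g - 4)*(g + 3)*(g^2 + 3*g + 2) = (g - 4)*(g + 1)*(g + 3)*(g + 2)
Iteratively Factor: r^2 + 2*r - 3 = (r + 3)*(r - 1)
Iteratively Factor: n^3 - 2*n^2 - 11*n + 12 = (n - 4)*(n^2 + 2*n - 3) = (n - 4)*(n - 1)*(n + 3)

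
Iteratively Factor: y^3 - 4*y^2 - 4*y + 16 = (y - 2)*(y^2 - 2*y - 8) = (y - 4)*(y - 2)*(y + 2)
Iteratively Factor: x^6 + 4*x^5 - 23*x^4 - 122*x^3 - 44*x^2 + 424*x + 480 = (x + 2)*(x^5 + 2*x^4 - 27*x^3 - 68*x^2 + 92*x + 240) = (x + 2)*(x + 3)*(x^4 - x^3 - 24*x^2 + 4*x + 80) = (x - 5)*(x + 2)*(x + 3)*(x^3 + 4*x^2 - 4*x - 16) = (x - 5)*(x + 2)*(x + 3)*(x + 4)*(x^2 - 4) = (x - 5)*(x - 2)*(x + 2)*(x + 3)*(x + 4)*(x + 2)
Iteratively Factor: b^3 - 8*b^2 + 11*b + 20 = (b - 5)*(b^2 - 3*b - 4) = (b - 5)*(b + 1)*(b - 4)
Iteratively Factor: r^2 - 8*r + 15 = (r - 3)*(r - 5)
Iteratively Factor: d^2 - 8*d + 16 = (d - 4)*(d - 4)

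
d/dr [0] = 0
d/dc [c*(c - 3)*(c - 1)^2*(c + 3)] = 5*c^4 - 8*c^3 - 24*c^2 + 36*c - 9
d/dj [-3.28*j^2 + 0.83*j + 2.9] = 0.83 - 6.56*j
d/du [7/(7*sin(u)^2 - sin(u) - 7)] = 7*(1 - 14*sin(u))*cos(u)/(sin(u) + 7*cos(u)^2)^2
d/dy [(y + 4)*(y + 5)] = 2*y + 9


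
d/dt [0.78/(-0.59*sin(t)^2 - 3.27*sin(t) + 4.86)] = (0.9204*sin(t) + 2.5506)*cos(t)/(0.59*sin(t)^2 + 3.27*sin(t) - 4.86)^2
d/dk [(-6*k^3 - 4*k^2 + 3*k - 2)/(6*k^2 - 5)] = (-36*k^4 + 72*k^2 + 64*k - 15)/(36*k^4 - 60*k^2 + 25)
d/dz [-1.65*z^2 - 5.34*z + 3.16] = -3.3*z - 5.34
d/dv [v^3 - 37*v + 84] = 3*v^2 - 37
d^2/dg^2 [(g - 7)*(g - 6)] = 2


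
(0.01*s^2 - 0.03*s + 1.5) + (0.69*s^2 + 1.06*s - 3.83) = 0.7*s^2 + 1.03*s - 2.33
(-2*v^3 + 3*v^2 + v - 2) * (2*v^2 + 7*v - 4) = -4*v^5 - 8*v^4 + 31*v^3 - 9*v^2 - 18*v + 8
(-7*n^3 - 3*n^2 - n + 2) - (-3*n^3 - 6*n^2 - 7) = -4*n^3 + 3*n^2 - n + 9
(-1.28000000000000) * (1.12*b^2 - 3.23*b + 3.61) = -1.4336*b^2 + 4.1344*b - 4.6208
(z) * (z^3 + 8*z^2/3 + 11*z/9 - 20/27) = z^4 + 8*z^3/3 + 11*z^2/9 - 20*z/27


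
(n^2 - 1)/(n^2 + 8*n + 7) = (n - 1)/(n + 7)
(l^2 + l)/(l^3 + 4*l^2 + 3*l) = 1/(l + 3)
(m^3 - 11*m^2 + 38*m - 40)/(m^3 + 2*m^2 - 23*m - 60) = (m^2 - 6*m + 8)/(m^2 + 7*m + 12)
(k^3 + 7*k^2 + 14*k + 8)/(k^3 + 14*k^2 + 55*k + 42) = (k^2 + 6*k + 8)/(k^2 + 13*k + 42)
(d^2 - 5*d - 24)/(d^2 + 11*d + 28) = (d^2 - 5*d - 24)/(d^2 + 11*d + 28)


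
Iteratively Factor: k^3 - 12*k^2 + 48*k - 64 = (k - 4)*(k^2 - 8*k + 16) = (k - 4)^2*(k - 4)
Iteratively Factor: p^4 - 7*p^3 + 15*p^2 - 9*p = (p)*(p^3 - 7*p^2 + 15*p - 9) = p*(p - 3)*(p^2 - 4*p + 3) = p*(p - 3)*(p - 1)*(p - 3)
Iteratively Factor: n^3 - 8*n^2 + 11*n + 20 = (n + 1)*(n^2 - 9*n + 20) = (n - 4)*(n + 1)*(n - 5)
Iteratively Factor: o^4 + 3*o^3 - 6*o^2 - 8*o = (o)*(o^3 + 3*o^2 - 6*o - 8) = o*(o - 2)*(o^2 + 5*o + 4) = o*(o - 2)*(o + 1)*(o + 4)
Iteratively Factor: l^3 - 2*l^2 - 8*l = (l - 4)*(l^2 + 2*l) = l*(l - 4)*(l + 2)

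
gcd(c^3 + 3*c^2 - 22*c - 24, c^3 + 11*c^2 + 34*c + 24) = c^2 + 7*c + 6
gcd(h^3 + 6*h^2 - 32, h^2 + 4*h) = h + 4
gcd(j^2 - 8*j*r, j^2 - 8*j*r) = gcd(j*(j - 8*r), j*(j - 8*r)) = -j^2 + 8*j*r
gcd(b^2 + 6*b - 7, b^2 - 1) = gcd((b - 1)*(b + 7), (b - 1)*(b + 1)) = b - 1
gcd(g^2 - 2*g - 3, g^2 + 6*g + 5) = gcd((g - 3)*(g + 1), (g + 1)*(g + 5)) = g + 1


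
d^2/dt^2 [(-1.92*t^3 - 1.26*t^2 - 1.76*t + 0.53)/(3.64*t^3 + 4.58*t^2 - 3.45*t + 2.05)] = (-5.6843418860808e-14*t^7 + 30.6284159999996*t^6 - 284.583936*t^5 - 14.7944159999998*t^4 + 105.490008*t^3 + 336.823992*t^2 - 23.2413*t - 32.82119)/(48.228544*t^9 + 182.049504*t^8 + 91.928928*t^7 - 167.536888*t^6 + 117.92532*t^5 + 138.08181*t^4 - 189.524625*t^3 + 130.942725*t^2 - 43.495875*t + 8.615125)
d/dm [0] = 0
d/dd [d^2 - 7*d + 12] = 2*d - 7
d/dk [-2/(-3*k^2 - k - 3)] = 2*(-6*k - 1)/(3*k^2 + k + 3)^2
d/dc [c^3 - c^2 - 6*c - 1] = 3*c^2 - 2*c - 6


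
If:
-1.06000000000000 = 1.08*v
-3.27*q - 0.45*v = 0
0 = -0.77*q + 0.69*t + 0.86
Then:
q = 0.14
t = -1.10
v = -0.98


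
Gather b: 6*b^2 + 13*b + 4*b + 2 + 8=6*b^2 + 17*b + 10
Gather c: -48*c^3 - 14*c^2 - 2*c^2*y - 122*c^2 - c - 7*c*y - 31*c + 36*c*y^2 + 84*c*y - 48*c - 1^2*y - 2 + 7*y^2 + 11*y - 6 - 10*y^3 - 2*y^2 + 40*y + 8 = -48*c^3 + c^2*(-2*y - 136) + c*(36*y^2 + 77*y - 80) - 10*y^3 + 5*y^2 + 50*y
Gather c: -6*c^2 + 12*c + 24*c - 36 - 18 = -6*c^2 + 36*c - 54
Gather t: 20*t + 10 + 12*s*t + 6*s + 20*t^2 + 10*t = 6*s + 20*t^2 + t*(12*s + 30) + 10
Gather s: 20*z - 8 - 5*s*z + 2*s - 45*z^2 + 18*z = s*(2 - 5*z) - 45*z^2 + 38*z - 8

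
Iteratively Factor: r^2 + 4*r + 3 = (r + 3)*(r + 1)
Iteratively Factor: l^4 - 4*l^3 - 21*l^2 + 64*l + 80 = (l + 4)*(l^3 - 8*l^2 + 11*l + 20) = (l - 5)*(l + 4)*(l^2 - 3*l - 4) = (l - 5)*(l - 4)*(l + 4)*(l + 1)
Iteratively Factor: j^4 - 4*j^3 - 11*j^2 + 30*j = (j - 2)*(j^3 - 2*j^2 - 15*j) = (j - 5)*(j - 2)*(j^2 + 3*j) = (j - 5)*(j - 2)*(j + 3)*(j)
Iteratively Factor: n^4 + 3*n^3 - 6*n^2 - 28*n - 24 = (n + 2)*(n^3 + n^2 - 8*n - 12) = (n + 2)^2*(n^2 - n - 6) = (n + 2)^3*(n - 3)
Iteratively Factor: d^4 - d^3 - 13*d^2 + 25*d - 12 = (d + 4)*(d^3 - 5*d^2 + 7*d - 3) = (d - 1)*(d + 4)*(d^2 - 4*d + 3) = (d - 3)*(d - 1)*(d + 4)*(d - 1)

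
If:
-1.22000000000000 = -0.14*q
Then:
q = 8.71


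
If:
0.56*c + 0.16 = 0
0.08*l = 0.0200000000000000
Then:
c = -0.29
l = 0.25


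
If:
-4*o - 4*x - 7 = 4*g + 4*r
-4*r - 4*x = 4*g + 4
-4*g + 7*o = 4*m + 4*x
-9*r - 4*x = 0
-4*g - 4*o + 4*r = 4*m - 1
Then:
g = 21/16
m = 123/80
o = -3/4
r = 37/20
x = -333/80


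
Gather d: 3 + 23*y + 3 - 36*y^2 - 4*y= -36*y^2 + 19*y + 6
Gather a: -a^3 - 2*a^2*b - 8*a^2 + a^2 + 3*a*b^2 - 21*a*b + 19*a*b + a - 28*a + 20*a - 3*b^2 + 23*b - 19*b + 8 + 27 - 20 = -a^3 + a^2*(-2*b - 7) + a*(3*b^2 - 2*b - 7) - 3*b^2 + 4*b + 15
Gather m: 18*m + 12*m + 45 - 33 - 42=30*m - 30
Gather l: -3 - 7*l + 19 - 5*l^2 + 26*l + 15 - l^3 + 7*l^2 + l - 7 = -l^3 + 2*l^2 + 20*l + 24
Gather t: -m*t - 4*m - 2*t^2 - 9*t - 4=-4*m - 2*t^2 + t*(-m - 9) - 4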